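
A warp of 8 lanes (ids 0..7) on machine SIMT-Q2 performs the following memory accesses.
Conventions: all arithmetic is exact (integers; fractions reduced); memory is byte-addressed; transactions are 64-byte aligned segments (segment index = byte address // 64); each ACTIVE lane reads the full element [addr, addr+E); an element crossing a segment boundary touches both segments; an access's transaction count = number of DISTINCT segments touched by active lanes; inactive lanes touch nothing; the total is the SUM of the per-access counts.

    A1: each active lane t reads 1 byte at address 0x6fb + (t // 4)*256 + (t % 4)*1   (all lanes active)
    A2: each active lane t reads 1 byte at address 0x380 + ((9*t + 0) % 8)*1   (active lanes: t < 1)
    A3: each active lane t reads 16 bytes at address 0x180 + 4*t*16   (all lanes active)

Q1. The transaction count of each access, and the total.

A1: 2 transactions
A2: 1 transaction
A3: 8 transactions

Answer: 2,1,8; total 11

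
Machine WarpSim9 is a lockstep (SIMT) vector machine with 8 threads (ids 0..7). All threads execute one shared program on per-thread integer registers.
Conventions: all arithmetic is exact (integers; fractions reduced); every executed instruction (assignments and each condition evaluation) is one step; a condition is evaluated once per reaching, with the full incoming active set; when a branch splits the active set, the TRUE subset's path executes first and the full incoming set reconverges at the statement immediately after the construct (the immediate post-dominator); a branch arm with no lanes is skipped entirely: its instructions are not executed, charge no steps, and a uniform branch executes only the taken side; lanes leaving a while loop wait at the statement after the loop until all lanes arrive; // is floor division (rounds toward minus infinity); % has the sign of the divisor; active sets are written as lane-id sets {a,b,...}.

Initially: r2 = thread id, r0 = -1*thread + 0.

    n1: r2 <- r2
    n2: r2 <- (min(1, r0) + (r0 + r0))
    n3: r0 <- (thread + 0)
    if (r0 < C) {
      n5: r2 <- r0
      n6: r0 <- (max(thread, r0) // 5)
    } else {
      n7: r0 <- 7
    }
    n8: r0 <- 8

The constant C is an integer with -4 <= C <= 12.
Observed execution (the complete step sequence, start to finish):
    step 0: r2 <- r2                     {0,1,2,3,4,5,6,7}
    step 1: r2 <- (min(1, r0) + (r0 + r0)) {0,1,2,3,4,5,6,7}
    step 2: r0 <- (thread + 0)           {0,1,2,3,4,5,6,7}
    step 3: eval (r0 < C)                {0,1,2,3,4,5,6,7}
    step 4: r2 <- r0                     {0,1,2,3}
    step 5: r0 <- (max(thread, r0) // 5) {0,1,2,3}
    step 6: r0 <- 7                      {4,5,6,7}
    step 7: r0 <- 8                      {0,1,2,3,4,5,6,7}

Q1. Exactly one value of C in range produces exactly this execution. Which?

Answer: C = 4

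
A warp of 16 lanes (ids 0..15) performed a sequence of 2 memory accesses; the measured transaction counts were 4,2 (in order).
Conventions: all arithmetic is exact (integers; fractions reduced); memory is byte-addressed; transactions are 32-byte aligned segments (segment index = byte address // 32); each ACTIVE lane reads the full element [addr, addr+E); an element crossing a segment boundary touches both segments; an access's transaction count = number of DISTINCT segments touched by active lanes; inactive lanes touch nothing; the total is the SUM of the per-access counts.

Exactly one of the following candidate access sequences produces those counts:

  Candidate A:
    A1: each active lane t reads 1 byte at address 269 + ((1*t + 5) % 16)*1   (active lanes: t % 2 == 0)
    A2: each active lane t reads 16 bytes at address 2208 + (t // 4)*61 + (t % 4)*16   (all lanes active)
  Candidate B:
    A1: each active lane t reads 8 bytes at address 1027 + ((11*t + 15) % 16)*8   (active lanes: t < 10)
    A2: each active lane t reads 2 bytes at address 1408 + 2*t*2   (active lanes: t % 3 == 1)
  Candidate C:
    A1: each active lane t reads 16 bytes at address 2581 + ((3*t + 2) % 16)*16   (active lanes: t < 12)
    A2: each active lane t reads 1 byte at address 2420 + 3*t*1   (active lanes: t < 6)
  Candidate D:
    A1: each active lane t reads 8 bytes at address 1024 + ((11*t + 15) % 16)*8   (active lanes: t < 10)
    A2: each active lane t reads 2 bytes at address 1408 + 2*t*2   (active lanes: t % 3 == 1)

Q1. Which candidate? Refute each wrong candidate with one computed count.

A: A1 gives 1 transaction, not 4
B: A1 gives 5 transactions, not 4
C: A1 gives 9 transactions, not 4
D: all counts match (4,2)

Answer: D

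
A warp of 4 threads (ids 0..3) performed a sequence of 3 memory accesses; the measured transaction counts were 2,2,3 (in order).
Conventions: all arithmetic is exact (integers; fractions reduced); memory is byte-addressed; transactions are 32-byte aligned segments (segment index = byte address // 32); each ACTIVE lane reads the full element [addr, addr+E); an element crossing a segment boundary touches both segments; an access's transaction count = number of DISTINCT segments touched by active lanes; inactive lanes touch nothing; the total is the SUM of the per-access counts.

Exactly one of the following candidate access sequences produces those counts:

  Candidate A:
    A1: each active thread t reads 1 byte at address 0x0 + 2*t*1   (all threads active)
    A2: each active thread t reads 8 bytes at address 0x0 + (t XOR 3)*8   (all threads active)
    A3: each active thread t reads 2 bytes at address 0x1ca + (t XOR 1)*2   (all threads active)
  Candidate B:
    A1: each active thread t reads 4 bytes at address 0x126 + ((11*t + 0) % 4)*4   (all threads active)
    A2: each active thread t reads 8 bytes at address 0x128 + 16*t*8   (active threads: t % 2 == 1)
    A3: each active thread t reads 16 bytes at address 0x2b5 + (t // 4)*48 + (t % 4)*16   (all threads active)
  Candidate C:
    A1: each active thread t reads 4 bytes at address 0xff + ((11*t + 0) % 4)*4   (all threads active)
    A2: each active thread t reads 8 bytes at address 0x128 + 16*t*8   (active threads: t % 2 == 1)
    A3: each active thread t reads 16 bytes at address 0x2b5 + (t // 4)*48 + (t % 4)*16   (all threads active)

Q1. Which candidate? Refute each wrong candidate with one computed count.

A: A1 gives 1 transaction, not 2
B: A1 gives 1 transaction, not 2
C: all counts match (2,2,3)

Answer: C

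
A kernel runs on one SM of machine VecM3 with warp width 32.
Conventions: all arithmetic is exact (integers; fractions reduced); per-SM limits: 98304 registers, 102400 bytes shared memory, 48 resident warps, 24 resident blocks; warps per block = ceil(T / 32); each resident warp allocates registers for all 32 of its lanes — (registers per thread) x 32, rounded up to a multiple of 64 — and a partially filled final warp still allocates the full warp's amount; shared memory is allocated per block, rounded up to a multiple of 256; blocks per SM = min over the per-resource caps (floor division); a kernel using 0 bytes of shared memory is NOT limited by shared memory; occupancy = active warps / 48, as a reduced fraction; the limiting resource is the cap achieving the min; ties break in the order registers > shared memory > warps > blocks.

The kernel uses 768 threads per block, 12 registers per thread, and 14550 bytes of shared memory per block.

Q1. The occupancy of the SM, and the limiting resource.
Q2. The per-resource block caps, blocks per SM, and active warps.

Answer: occupancy 1, limited by warps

registers: 10 blocks
shared memory: 7 blocks
warps: 2 blocks
blocks: 24 blocks

Answer: 2 blocks, 48 active warps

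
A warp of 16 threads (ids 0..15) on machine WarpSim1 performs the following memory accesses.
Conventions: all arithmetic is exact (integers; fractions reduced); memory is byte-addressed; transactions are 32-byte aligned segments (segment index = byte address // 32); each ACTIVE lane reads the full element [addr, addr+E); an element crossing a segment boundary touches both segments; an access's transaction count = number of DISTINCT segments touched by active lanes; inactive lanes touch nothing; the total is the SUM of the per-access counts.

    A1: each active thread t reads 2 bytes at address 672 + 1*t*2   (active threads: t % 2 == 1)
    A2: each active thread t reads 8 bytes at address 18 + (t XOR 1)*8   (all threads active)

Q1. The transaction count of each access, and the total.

A1: 1 transaction
A2: 5 transactions

Answer: 1,5; total 6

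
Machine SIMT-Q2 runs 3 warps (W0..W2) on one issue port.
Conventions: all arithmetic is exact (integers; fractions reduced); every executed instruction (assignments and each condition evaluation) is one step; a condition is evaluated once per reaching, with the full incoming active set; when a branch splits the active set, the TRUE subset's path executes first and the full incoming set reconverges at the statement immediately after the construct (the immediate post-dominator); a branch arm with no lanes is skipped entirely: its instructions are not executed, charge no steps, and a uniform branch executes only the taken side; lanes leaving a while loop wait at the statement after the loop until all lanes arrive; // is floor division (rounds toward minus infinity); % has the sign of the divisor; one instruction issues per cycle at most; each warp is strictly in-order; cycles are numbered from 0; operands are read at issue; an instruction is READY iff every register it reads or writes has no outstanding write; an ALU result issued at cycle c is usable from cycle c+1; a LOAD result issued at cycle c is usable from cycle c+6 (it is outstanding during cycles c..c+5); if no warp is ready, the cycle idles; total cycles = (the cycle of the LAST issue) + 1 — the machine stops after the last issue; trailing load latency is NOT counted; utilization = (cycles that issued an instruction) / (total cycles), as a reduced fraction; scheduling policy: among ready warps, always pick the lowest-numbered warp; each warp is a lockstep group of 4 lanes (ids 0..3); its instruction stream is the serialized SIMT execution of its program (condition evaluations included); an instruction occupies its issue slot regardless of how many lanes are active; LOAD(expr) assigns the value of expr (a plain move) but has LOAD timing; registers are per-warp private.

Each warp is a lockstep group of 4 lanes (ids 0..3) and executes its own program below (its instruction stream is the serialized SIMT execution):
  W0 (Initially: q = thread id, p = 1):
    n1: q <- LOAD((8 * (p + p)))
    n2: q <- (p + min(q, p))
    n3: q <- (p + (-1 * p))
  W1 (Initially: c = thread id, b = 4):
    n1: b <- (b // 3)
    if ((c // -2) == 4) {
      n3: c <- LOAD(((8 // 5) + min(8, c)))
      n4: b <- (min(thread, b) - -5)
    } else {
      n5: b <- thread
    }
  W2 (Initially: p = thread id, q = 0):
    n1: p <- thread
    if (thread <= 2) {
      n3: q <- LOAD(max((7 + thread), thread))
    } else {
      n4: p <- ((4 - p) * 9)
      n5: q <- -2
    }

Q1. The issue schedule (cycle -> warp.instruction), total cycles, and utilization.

cycle 0: W0.I0
cycle 1: W1.I0
cycle 2: W1.I1
cycle 3: W1.I2
cycle 4: W2.I0
cycle 5: W2.I1
cycle 6: W0.I1
cycle 7: W0.I2
cycle 8: W2.I2
cycle 9: W2.I3
cycle 10: idle
cycle 11: idle
cycle 12: idle
cycle 13: idle
cycle 14: W2.I4

Answer: 15 cycles, utilization 11/15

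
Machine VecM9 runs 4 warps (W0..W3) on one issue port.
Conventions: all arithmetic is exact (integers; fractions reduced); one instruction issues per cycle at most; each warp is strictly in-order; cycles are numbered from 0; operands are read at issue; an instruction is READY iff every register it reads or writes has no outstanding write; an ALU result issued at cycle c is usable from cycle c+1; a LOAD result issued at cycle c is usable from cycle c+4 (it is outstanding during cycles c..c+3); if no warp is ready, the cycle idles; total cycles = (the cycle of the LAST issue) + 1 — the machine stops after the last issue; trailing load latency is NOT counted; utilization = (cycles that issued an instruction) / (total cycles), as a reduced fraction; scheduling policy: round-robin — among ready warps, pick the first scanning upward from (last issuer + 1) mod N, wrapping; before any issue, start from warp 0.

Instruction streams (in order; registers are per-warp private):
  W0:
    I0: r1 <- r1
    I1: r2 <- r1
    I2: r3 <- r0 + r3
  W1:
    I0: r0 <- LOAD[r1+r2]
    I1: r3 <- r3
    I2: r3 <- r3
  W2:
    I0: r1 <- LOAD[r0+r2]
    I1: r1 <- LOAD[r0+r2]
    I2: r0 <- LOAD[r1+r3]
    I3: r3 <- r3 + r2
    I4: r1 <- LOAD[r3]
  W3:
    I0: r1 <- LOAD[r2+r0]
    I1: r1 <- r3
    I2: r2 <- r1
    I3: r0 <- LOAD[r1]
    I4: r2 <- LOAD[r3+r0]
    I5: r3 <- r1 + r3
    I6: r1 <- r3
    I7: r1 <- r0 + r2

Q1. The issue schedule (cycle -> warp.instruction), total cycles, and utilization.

cycle 0: W0.I0
cycle 1: W1.I0
cycle 2: W2.I0
cycle 3: W3.I0
cycle 4: W0.I1
cycle 5: W1.I1
cycle 6: W2.I1
cycle 7: W3.I1
cycle 8: W0.I2
cycle 9: W1.I2
cycle 10: W2.I2
cycle 11: W3.I2
cycle 12: W2.I3
cycle 13: W3.I3
cycle 14: W2.I4
cycle 15: idle
cycle 16: idle
cycle 17: W3.I4
cycle 18: W3.I5
cycle 19: W3.I6
cycle 20: idle
cycle 21: W3.I7

Answer: 22 cycles, utilization 19/22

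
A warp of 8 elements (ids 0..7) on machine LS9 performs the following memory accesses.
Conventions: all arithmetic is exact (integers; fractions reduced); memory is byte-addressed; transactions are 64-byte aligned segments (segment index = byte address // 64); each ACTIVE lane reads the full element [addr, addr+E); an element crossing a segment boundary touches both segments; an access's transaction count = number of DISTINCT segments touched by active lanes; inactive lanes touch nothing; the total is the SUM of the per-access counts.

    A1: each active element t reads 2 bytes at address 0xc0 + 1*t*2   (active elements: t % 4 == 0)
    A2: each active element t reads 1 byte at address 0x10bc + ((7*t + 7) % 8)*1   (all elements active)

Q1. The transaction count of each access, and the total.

A1: 1 transaction
A2: 2 transactions

Answer: 1,2; total 3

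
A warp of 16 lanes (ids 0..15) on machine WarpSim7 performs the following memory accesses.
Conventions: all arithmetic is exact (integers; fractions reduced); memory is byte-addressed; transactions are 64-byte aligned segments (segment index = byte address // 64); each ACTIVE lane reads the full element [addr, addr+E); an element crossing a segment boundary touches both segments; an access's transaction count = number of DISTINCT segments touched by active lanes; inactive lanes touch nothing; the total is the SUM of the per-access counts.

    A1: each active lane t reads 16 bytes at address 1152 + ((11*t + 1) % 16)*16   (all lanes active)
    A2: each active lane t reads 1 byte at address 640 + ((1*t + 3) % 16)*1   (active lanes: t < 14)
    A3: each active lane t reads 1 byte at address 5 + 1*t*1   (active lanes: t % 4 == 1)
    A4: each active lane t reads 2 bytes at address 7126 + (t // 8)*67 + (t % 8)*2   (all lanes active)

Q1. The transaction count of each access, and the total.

A1: 4 transactions
A2: 1 transaction
A3: 1 transaction
A4: 2 transactions

Answer: 4,1,1,2; total 8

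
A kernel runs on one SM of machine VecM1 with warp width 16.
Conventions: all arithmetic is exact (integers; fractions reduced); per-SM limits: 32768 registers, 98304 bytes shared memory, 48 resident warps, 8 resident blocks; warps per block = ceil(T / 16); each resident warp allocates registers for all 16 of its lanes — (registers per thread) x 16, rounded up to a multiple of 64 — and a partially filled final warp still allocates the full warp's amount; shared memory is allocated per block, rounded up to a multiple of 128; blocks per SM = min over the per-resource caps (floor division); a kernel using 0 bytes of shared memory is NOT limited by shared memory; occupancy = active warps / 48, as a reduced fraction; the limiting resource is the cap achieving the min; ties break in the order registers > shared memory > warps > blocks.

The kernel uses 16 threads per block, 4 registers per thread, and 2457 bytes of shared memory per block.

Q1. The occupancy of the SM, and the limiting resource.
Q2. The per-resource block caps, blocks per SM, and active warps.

Answer: occupancy 1/6, limited by blocks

registers: 512 blocks
shared memory: 38 blocks
warps: 48 blocks
blocks: 8 blocks

Answer: 8 blocks, 8 active warps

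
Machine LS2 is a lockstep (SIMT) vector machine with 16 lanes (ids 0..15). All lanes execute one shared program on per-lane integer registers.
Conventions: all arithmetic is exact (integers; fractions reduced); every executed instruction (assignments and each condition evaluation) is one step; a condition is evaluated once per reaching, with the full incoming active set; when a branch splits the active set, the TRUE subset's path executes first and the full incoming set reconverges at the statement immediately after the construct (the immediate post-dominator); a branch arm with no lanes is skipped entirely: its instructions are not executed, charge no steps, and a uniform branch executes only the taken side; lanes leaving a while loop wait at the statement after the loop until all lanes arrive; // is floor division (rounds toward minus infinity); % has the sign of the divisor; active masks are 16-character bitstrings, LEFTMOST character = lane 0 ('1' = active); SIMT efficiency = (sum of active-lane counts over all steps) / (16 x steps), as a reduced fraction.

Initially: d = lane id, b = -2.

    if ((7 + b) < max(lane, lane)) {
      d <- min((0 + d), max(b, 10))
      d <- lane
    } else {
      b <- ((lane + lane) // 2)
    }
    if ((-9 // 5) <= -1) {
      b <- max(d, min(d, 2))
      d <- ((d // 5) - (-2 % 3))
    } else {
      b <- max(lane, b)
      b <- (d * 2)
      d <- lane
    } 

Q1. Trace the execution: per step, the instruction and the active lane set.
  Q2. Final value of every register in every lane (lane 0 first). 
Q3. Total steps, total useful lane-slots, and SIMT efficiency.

step 0: eval ((7 + b) < max(lane, lane)) 1111111111111111
step 1: d <- min((0 + d), max(b, 10)) 0000001111111111
step 2: d <- lane                    0000001111111111
step 3: b <- ((lane + lane) // 2)    1111110000000000
step 4: eval ((-9 // 5) <= -1)       1111111111111111
step 5: b <- max(d, min(d, 2))       1111111111111111
step 6: d <- ((d // 5) - (-2 % 3))   1111111111111111

Answer: 7 steps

d: -1,-1,-1,-1,-1,0,0,0,0,0,1,1,1,1,1,2
b: 0,1,2,3,4,5,6,7,8,9,10,11,12,13,14,15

steps = 7; useful = 90; efficiency = 90/112 = 45/56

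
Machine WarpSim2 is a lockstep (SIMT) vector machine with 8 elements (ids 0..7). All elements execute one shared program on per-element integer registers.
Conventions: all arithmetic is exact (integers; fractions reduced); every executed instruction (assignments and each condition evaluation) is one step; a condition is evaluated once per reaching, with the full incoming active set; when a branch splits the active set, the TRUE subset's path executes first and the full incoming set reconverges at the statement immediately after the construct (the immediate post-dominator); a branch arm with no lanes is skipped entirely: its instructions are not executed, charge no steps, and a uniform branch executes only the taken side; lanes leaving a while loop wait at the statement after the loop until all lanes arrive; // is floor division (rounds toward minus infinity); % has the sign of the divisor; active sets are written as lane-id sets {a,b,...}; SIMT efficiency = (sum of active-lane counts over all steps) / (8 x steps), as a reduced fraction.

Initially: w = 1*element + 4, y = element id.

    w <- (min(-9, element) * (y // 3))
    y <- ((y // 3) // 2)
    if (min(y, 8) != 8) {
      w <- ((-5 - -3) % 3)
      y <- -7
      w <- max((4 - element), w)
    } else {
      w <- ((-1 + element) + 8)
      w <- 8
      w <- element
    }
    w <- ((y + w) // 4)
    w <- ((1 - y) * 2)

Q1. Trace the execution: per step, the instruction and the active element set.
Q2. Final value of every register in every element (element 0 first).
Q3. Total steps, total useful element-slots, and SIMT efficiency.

step 0: w <- (min(-9, element) * (y // 3)) {0,1,2,3,4,5,6,7}
step 1: y <- ((y // 3) // 2)         {0,1,2,3,4,5,6,7}
step 2: eval (min(y, 8) != 8)        {0,1,2,3,4,5,6,7}
step 3: w <- ((-5 - -3) % 3)         {0,1,2,3,4,5,6,7}
step 4: y <- -7                      {0,1,2,3,4,5,6,7}
step 5: w <- max((4 - element), w)   {0,1,2,3,4,5,6,7}
step 6: w <- ((y + w) // 4)          {0,1,2,3,4,5,6,7}
step 7: w <- ((1 - y) * 2)           {0,1,2,3,4,5,6,7}

Answer: 8 steps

w: 16,16,16,16,16,16,16,16
y: -7,-7,-7,-7,-7,-7,-7,-7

steps = 8; useful = 64; efficiency = 64/64 = 1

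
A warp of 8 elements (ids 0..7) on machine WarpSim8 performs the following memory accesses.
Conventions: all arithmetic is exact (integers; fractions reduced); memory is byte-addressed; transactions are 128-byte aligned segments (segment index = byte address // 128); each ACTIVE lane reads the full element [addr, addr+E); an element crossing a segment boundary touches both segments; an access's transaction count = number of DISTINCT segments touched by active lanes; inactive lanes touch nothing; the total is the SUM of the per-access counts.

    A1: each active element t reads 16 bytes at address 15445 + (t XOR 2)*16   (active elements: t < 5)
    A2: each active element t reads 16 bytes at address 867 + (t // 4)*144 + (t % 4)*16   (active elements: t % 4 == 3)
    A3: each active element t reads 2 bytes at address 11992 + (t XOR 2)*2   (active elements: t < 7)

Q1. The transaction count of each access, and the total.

A1: 2 transactions
A2: 2 transactions
A3: 1 transaction

Answer: 2,2,1; total 5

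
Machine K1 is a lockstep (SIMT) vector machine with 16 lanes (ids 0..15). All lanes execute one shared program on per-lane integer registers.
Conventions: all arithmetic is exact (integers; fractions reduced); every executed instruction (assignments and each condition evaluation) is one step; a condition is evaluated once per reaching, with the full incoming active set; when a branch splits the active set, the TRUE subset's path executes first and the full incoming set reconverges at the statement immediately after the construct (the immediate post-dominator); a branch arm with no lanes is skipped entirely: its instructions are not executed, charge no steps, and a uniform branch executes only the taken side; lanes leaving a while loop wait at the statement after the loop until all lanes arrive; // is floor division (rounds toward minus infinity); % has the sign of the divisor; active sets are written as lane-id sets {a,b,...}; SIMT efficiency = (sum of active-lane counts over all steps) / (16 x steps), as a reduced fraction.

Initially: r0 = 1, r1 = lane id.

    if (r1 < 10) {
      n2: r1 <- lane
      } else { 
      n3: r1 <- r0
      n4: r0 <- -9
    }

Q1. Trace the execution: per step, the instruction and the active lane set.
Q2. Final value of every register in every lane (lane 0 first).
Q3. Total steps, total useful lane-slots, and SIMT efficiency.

step 0: eval (r1 < 10)               {0,1,2,3,4,5,6,7,8,9,10,11,12,13,14,15}
step 1: r1 <- lane                   {0,1,2,3,4,5,6,7,8,9}
step 2: r1 <- r0                     {10,11,12,13,14,15}
step 3: r0 <- -9                     {10,11,12,13,14,15}

Answer: 4 steps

r0: 1,1,1,1,1,1,1,1,1,1,-9,-9,-9,-9,-9,-9
r1: 0,1,2,3,4,5,6,7,8,9,1,1,1,1,1,1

steps = 4; useful = 38; efficiency = 38/64 = 19/32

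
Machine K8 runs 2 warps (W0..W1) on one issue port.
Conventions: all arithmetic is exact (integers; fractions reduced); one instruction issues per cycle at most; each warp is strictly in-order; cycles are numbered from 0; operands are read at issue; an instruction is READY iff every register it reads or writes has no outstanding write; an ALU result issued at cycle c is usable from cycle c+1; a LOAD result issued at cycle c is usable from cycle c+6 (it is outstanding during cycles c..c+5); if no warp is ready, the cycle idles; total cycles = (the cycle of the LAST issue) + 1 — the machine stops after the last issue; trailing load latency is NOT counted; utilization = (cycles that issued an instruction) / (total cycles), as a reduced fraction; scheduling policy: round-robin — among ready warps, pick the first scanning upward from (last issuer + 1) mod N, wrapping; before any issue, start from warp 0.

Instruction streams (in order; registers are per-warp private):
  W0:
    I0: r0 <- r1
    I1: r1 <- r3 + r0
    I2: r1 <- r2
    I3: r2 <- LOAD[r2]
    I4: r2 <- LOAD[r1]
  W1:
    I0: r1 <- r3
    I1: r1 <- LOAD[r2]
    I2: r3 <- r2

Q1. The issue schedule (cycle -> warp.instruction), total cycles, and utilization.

cycle 0: W0.I0
cycle 1: W1.I0
cycle 2: W0.I1
cycle 3: W1.I1
cycle 4: W0.I2
cycle 5: W1.I2
cycle 6: W0.I3
cycle 7: idle
cycle 8: idle
cycle 9: idle
cycle 10: idle
cycle 11: idle
cycle 12: W0.I4

Answer: 13 cycles, utilization 8/13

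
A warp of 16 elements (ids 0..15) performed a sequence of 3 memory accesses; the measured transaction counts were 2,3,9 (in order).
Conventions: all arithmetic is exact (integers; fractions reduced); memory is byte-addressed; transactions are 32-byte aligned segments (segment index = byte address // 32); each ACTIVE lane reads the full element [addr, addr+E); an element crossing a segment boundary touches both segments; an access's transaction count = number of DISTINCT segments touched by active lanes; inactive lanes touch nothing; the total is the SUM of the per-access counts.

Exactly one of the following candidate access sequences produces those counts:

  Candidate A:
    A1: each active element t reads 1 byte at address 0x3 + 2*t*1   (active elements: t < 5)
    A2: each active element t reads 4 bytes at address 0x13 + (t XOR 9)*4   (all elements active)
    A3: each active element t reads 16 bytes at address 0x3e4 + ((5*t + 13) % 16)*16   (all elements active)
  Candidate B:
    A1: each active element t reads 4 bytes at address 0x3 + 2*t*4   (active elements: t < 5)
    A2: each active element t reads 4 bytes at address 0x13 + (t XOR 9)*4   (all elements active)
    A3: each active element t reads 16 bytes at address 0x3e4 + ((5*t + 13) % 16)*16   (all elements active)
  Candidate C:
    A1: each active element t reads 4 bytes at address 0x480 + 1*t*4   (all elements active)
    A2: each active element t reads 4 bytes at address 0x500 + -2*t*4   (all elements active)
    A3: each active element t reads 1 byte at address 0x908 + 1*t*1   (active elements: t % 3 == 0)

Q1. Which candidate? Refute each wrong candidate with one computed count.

A: A1 gives 1 transaction, not 2
C: A2 gives 5 transactions, not 3
B: all counts match (2,3,9)

Answer: B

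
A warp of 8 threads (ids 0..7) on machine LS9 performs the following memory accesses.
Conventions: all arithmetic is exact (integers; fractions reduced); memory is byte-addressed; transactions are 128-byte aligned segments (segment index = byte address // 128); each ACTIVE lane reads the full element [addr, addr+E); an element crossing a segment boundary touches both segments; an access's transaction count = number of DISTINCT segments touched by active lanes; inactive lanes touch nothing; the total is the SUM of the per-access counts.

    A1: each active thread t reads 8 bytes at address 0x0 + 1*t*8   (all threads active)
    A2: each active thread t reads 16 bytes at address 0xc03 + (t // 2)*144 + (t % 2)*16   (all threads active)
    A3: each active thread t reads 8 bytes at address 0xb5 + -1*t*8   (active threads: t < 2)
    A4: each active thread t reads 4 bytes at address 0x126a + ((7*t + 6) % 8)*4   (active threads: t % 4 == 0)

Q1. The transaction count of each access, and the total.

A1: 1 transaction
A2: 4 transactions
A3: 1 transaction
A4: 2 transactions

Answer: 1,4,1,2; total 8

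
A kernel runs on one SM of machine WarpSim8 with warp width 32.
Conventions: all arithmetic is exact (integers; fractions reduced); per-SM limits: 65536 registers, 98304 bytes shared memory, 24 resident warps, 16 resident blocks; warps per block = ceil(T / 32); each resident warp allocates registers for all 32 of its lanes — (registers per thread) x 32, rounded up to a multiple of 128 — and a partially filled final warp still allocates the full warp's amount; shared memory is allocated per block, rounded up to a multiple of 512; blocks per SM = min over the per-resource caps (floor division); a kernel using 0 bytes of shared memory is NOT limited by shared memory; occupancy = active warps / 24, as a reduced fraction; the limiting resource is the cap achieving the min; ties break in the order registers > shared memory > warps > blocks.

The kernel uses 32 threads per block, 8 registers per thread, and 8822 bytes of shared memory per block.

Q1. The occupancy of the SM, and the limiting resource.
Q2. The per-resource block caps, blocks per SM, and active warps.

Answer: occupancy 5/12, limited by shared memory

registers: 256 blocks
shared memory: 10 blocks
warps: 24 blocks
blocks: 16 blocks

Answer: 10 blocks, 10 active warps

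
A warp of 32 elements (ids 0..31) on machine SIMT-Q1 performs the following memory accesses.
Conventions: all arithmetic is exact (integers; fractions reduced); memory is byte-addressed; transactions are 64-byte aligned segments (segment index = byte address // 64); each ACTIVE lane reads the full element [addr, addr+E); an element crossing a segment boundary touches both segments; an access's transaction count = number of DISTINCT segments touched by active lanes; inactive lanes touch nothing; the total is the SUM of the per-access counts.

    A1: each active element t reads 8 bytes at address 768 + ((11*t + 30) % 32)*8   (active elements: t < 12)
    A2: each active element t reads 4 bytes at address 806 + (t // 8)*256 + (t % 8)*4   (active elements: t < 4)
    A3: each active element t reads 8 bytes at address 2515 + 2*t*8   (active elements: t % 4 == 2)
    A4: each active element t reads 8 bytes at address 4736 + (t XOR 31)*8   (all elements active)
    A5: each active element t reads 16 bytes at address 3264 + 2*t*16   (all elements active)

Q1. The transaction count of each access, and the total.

A1: 4 transactions
A2: 1 transaction
A3: 8 transactions
A4: 4 transactions
A5: 16 transactions

Answer: 4,1,8,4,16; total 33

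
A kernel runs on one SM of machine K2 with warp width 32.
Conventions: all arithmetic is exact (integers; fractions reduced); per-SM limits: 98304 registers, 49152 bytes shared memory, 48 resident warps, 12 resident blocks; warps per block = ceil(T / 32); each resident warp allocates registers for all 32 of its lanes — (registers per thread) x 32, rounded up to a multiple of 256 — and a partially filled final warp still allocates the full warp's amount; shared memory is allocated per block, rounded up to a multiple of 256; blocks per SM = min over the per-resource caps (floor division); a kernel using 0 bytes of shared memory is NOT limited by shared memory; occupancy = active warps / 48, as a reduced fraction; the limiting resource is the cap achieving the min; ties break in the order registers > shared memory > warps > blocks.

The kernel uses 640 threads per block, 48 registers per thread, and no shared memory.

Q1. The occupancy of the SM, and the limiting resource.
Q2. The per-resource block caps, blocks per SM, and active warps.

Answer: occupancy 5/6, limited by warps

registers: 3 blocks
shared memory: no limit (kernel uses none)
warps: 2 blocks
blocks: 12 blocks

Answer: 2 blocks, 40 active warps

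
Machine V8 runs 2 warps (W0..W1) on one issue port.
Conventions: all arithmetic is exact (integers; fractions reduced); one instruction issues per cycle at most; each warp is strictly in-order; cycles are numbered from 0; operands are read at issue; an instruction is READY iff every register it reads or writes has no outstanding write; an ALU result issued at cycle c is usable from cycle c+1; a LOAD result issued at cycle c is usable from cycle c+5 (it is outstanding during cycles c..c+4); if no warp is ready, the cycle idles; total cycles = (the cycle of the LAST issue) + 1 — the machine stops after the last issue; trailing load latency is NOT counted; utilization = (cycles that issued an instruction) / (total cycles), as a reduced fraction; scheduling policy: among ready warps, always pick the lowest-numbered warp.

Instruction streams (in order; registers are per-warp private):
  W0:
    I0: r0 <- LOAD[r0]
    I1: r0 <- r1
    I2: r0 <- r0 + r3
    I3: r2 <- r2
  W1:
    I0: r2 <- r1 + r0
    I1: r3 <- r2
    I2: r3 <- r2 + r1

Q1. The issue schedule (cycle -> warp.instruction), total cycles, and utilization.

cycle 0: W0.I0
cycle 1: W1.I0
cycle 2: W1.I1
cycle 3: W1.I2
cycle 4: idle
cycle 5: W0.I1
cycle 6: W0.I2
cycle 7: W0.I3

Answer: 8 cycles, utilization 7/8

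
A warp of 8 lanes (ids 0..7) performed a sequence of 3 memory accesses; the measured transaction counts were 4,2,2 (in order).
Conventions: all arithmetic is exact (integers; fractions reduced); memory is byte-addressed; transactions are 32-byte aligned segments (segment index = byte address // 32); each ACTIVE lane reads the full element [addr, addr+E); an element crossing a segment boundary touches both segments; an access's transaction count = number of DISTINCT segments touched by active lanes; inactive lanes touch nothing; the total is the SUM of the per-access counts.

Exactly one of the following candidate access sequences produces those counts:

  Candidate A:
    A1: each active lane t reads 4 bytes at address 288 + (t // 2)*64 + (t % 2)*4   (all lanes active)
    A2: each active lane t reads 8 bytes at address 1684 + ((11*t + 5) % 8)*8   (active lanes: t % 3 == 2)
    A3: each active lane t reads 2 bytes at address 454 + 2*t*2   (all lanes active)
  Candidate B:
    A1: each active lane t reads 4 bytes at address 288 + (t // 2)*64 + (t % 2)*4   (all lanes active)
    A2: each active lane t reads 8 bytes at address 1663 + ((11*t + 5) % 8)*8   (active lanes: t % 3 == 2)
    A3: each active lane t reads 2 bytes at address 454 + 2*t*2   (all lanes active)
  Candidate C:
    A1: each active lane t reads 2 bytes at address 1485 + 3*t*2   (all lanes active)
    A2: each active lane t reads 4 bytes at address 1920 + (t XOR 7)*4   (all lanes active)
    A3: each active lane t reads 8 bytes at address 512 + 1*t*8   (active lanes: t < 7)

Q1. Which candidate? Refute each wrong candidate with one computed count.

A: A2 gives 1 transaction, not 2
C: A1 gives 2 transactions, not 4
B: all counts match (4,2,2)

Answer: B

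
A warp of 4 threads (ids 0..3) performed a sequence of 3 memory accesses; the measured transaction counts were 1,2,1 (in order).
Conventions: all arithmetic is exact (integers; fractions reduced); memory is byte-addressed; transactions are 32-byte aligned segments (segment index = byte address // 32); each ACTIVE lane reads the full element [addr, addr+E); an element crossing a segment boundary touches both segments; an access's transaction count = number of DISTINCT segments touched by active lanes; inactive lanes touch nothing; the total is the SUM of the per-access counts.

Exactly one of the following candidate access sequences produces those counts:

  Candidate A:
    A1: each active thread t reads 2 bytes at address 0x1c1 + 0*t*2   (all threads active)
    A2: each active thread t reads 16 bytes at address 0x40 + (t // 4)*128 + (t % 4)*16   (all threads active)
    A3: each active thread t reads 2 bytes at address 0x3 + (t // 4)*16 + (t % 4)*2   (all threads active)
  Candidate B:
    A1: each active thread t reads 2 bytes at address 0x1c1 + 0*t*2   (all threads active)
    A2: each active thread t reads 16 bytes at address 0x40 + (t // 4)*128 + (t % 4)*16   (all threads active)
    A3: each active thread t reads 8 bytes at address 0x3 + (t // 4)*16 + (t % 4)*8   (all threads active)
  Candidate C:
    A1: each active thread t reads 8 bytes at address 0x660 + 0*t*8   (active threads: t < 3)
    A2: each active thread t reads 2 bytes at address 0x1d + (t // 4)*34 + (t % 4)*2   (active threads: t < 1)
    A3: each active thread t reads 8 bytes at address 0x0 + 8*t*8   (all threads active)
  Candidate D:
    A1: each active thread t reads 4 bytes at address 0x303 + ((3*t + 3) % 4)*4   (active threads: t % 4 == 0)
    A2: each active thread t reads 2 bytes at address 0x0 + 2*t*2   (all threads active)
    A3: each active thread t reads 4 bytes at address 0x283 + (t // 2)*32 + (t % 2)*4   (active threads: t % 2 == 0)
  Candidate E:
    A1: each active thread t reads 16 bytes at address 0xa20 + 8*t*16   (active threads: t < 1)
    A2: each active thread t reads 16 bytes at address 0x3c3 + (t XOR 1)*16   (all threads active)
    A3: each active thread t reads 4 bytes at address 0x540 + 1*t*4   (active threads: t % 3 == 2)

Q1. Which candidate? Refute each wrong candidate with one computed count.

B: A3 gives 2 transactions, not 1
C: A2 gives 1 transaction, not 2
D: A2 gives 1 transaction, not 2
E: A2 gives 3 transactions, not 2
A: all counts match (1,2,1)

Answer: A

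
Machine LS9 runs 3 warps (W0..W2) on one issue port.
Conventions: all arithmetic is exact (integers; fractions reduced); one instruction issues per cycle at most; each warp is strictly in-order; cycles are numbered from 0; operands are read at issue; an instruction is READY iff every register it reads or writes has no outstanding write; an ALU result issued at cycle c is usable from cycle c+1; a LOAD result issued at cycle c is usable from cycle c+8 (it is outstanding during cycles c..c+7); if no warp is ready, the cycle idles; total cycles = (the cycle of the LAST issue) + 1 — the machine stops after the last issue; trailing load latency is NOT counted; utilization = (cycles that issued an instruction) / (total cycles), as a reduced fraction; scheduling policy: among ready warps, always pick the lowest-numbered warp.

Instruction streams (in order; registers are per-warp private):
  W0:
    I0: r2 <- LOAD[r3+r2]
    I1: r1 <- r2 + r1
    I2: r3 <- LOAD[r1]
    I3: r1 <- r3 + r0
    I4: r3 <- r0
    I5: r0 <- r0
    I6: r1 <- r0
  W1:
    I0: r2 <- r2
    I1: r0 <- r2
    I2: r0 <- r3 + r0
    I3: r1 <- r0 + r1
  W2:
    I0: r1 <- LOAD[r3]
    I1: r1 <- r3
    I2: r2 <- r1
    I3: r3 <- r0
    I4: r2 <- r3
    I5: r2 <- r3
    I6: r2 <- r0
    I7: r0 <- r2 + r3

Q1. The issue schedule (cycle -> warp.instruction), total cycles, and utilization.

cycle 0: W0.I0
cycle 1: W1.I0
cycle 2: W1.I1
cycle 3: W1.I2
cycle 4: W1.I3
cycle 5: W2.I0
cycle 6: idle
cycle 7: idle
cycle 8: W0.I1
cycle 9: W0.I2
cycle 10: idle
cycle 11: idle
cycle 12: idle
cycle 13: W2.I1
cycle 14: W2.I2
cycle 15: W2.I3
cycle 16: W2.I4
cycle 17: W0.I3
cycle 18: W0.I4
cycle 19: W0.I5
cycle 20: W0.I6
cycle 21: W2.I5
cycle 22: W2.I6
cycle 23: W2.I7

Answer: 24 cycles, utilization 19/24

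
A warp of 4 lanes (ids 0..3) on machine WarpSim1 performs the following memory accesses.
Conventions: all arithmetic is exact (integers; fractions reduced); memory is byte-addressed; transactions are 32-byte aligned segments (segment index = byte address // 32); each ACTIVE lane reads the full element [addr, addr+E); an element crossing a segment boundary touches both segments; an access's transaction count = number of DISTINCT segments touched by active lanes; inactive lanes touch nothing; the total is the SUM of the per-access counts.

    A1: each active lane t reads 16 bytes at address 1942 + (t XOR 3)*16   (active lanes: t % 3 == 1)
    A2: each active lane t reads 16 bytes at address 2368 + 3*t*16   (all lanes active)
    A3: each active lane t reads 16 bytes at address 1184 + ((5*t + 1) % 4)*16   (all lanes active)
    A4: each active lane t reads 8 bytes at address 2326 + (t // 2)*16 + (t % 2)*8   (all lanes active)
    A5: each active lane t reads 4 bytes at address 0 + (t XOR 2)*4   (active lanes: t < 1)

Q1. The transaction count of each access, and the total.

A1: 2 transactions
A2: 4 transactions
A3: 2 transactions
A4: 2 transactions
A5: 1 transaction

Answer: 2,4,2,2,1; total 11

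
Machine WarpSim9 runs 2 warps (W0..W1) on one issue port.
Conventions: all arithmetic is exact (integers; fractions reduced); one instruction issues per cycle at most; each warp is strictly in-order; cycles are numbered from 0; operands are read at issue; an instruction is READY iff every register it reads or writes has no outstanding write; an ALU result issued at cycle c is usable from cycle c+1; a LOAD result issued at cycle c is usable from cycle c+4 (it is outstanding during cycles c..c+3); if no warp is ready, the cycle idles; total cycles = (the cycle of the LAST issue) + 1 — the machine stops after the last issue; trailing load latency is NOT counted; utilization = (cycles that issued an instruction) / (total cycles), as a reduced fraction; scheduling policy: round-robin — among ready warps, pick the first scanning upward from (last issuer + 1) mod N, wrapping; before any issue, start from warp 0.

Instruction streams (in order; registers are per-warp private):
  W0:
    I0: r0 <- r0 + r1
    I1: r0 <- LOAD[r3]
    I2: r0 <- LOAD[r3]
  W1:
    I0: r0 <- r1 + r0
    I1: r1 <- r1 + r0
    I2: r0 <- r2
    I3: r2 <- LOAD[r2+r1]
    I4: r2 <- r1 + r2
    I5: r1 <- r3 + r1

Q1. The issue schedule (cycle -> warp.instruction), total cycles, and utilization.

cycle 0: W0.I0
cycle 1: W1.I0
cycle 2: W0.I1
cycle 3: W1.I1
cycle 4: W1.I2
cycle 5: W1.I3
cycle 6: W0.I2
cycle 7: idle
cycle 8: idle
cycle 9: W1.I4
cycle 10: W1.I5

Answer: 11 cycles, utilization 9/11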